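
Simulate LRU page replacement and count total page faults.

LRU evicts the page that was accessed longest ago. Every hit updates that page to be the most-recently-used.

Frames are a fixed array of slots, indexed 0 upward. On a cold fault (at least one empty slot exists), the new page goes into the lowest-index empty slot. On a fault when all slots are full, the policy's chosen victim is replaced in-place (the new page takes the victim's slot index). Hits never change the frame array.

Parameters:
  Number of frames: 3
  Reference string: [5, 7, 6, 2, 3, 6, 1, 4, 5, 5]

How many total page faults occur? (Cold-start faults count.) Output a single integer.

Step 0: ref 5 → FAULT, frames=[5,-,-]
Step 1: ref 7 → FAULT, frames=[5,7,-]
Step 2: ref 6 → FAULT, frames=[5,7,6]
Step 3: ref 2 → FAULT (evict 5), frames=[2,7,6]
Step 4: ref 3 → FAULT (evict 7), frames=[2,3,6]
Step 5: ref 6 → HIT, frames=[2,3,6]
Step 6: ref 1 → FAULT (evict 2), frames=[1,3,6]
Step 7: ref 4 → FAULT (evict 3), frames=[1,4,6]
Step 8: ref 5 → FAULT (evict 6), frames=[1,4,5]
Step 9: ref 5 → HIT, frames=[1,4,5]
Total faults: 8

Answer: 8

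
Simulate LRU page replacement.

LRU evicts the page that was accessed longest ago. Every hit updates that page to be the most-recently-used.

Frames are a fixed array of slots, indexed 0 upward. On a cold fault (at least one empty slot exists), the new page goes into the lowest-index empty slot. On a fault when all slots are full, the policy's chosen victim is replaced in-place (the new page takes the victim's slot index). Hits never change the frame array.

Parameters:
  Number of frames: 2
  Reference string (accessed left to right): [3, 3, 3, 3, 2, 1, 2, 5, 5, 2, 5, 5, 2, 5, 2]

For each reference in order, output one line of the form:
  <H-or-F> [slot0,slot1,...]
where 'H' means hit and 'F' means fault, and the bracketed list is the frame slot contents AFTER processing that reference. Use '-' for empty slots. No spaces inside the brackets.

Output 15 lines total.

F [3,-]
H [3,-]
H [3,-]
H [3,-]
F [3,2]
F [1,2]
H [1,2]
F [5,2]
H [5,2]
H [5,2]
H [5,2]
H [5,2]
H [5,2]
H [5,2]
H [5,2]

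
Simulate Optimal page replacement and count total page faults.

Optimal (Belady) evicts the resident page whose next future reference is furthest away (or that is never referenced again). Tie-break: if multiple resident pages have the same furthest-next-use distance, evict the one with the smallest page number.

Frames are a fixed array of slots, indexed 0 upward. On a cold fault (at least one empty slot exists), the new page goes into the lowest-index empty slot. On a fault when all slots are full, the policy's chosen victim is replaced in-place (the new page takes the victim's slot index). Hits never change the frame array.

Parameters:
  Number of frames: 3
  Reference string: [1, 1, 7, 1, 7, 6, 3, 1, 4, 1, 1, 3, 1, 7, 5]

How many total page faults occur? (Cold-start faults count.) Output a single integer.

Step 0: ref 1 → FAULT, frames=[1,-,-]
Step 1: ref 1 → HIT, frames=[1,-,-]
Step 2: ref 7 → FAULT, frames=[1,7,-]
Step 3: ref 1 → HIT, frames=[1,7,-]
Step 4: ref 7 → HIT, frames=[1,7,-]
Step 5: ref 6 → FAULT, frames=[1,7,6]
Step 6: ref 3 → FAULT (evict 6), frames=[1,7,3]
Step 7: ref 1 → HIT, frames=[1,7,3]
Step 8: ref 4 → FAULT (evict 7), frames=[1,4,3]
Step 9: ref 1 → HIT, frames=[1,4,3]
Step 10: ref 1 → HIT, frames=[1,4,3]
Step 11: ref 3 → HIT, frames=[1,4,3]
Step 12: ref 1 → HIT, frames=[1,4,3]
Step 13: ref 7 → FAULT (evict 1), frames=[7,4,3]
Step 14: ref 5 → FAULT (evict 3), frames=[7,4,5]
Total faults: 7

Answer: 7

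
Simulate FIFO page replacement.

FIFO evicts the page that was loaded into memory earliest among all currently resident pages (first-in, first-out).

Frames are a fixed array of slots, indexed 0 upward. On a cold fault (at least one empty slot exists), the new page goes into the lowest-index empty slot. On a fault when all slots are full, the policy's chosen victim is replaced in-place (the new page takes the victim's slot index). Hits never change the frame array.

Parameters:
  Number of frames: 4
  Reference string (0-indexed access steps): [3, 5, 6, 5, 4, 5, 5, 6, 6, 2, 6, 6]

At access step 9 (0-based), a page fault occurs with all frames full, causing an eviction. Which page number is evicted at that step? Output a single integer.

Step 0: ref 3 -> FAULT, frames=[3,-,-,-]
Step 1: ref 5 -> FAULT, frames=[3,5,-,-]
Step 2: ref 6 -> FAULT, frames=[3,5,6,-]
Step 3: ref 5 -> HIT, frames=[3,5,6,-]
Step 4: ref 4 -> FAULT, frames=[3,5,6,4]
Step 5: ref 5 -> HIT, frames=[3,5,6,4]
Step 6: ref 5 -> HIT, frames=[3,5,6,4]
Step 7: ref 6 -> HIT, frames=[3,5,6,4]
Step 8: ref 6 -> HIT, frames=[3,5,6,4]
Step 9: ref 2 -> FAULT, evict 3, frames=[2,5,6,4]
At step 9: evicted page 3

Answer: 3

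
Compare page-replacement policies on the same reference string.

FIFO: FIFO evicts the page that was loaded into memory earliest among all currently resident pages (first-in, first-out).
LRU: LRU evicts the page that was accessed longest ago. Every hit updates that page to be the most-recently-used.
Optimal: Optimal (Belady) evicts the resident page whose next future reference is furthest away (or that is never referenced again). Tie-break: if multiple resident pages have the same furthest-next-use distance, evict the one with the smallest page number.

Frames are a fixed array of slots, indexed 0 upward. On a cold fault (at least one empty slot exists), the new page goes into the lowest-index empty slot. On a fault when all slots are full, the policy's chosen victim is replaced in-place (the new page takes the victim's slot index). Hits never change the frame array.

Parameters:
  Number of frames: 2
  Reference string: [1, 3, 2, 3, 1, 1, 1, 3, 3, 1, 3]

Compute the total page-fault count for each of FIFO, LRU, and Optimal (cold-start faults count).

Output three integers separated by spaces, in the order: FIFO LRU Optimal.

Answer: 5 4 4

Derivation:
--- FIFO ---
  step 0: ref 1 -> FAULT, frames=[1,-] (faults so far: 1)
  step 1: ref 3 -> FAULT, frames=[1,3] (faults so far: 2)
  step 2: ref 2 -> FAULT, evict 1, frames=[2,3] (faults so far: 3)
  step 3: ref 3 -> HIT, frames=[2,3] (faults so far: 3)
  step 4: ref 1 -> FAULT, evict 3, frames=[2,1] (faults so far: 4)
  step 5: ref 1 -> HIT, frames=[2,1] (faults so far: 4)
  step 6: ref 1 -> HIT, frames=[2,1] (faults so far: 4)
  step 7: ref 3 -> FAULT, evict 2, frames=[3,1] (faults so far: 5)
  step 8: ref 3 -> HIT, frames=[3,1] (faults so far: 5)
  step 9: ref 1 -> HIT, frames=[3,1] (faults so far: 5)
  step 10: ref 3 -> HIT, frames=[3,1] (faults so far: 5)
  FIFO total faults: 5
--- LRU ---
  step 0: ref 1 -> FAULT, frames=[1,-] (faults so far: 1)
  step 1: ref 3 -> FAULT, frames=[1,3] (faults so far: 2)
  step 2: ref 2 -> FAULT, evict 1, frames=[2,3] (faults so far: 3)
  step 3: ref 3 -> HIT, frames=[2,3] (faults so far: 3)
  step 4: ref 1 -> FAULT, evict 2, frames=[1,3] (faults so far: 4)
  step 5: ref 1 -> HIT, frames=[1,3] (faults so far: 4)
  step 6: ref 1 -> HIT, frames=[1,3] (faults so far: 4)
  step 7: ref 3 -> HIT, frames=[1,3] (faults so far: 4)
  step 8: ref 3 -> HIT, frames=[1,3] (faults so far: 4)
  step 9: ref 1 -> HIT, frames=[1,3] (faults so far: 4)
  step 10: ref 3 -> HIT, frames=[1,3] (faults so far: 4)
  LRU total faults: 4
--- Optimal ---
  step 0: ref 1 -> FAULT, frames=[1,-] (faults so far: 1)
  step 1: ref 3 -> FAULT, frames=[1,3] (faults so far: 2)
  step 2: ref 2 -> FAULT, evict 1, frames=[2,3] (faults so far: 3)
  step 3: ref 3 -> HIT, frames=[2,3] (faults so far: 3)
  step 4: ref 1 -> FAULT, evict 2, frames=[1,3] (faults so far: 4)
  step 5: ref 1 -> HIT, frames=[1,3] (faults so far: 4)
  step 6: ref 1 -> HIT, frames=[1,3] (faults so far: 4)
  step 7: ref 3 -> HIT, frames=[1,3] (faults so far: 4)
  step 8: ref 3 -> HIT, frames=[1,3] (faults so far: 4)
  step 9: ref 1 -> HIT, frames=[1,3] (faults so far: 4)
  step 10: ref 3 -> HIT, frames=[1,3] (faults so far: 4)
  Optimal total faults: 4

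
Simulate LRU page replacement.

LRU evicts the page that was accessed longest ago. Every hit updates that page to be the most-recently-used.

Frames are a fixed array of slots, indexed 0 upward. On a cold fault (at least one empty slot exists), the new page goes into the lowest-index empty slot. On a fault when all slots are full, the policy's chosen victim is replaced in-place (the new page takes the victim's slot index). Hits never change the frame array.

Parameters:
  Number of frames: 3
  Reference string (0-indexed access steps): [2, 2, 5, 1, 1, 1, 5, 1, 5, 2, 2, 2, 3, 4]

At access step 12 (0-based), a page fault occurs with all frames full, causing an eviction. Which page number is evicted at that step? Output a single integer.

Answer: 1

Derivation:
Step 0: ref 2 -> FAULT, frames=[2,-,-]
Step 1: ref 2 -> HIT, frames=[2,-,-]
Step 2: ref 5 -> FAULT, frames=[2,5,-]
Step 3: ref 1 -> FAULT, frames=[2,5,1]
Step 4: ref 1 -> HIT, frames=[2,5,1]
Step 5: ref 1 -> HIT, frames=[2,5,1]
Step 6: ref 5 -> HIT, frames=[2,5,1]
Step 7: ref 1 -> HIT, frames=[2,5,1]
Step 8: ref 5 -> HIT, frames=[2,5,1]
Step 9: ref 2 -> HIT, frames=[2,5,1]
Step 10: ref 2 -> HIT, frames=[2,5,1]
Step 11: ref 2 -> HIT, frames=[2,5,1]
Step 12: ref 3 -> FAULT, evict 1, frames=[2,5,3]
At step 12: evicted page 1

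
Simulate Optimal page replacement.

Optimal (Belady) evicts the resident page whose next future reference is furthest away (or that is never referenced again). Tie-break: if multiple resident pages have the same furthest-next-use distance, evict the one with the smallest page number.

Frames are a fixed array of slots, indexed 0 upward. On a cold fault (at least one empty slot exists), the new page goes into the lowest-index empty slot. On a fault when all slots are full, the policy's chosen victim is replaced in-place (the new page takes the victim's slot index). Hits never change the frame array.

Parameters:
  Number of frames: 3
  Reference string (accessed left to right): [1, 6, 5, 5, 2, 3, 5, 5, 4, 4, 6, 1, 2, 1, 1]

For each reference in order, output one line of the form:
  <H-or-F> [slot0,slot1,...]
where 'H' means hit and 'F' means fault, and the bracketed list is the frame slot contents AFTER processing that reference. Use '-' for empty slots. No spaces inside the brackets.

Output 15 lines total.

F [1,-,-]
F [1,6,-]
F [1,6,5]
H [1,6,5]
F [2,6,5]
F [3,6,5]
H [3,6,5]
H [3,6,5]
F [4,6,5]
H [4,6,5]
H [4,6,5]
F [1,6,5]
F [1,6,2]
H [1,6,2]
H [1,6,2]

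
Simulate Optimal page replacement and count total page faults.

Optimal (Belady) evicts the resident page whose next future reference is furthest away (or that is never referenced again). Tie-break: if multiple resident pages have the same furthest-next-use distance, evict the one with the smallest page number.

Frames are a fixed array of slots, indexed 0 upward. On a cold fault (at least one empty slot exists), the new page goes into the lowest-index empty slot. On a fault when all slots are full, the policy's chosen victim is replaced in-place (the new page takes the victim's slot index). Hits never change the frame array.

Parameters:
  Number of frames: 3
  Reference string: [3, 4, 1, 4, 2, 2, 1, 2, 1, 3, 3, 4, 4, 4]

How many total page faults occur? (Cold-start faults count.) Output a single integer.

Step 0: ref 3 → FAULT, frames=[3,-,-]
Step 1: ref 4 → FAULT, frames=[3,4,-]
Step 2: ref 1 → FAULT, frames=[3,4,1]
Step 3: ref 4 → HIT, frames=[3,4,1]
Step 4: ref 2 → FAULT (evict 4), frames=[3,2,1]
Step 5: ref 2 → HIT, frames=[3,2,1]
Step 6: ref 1 → HIT, frames=[3,2,1]
Step 7: ref 2 → HIT, frames=[3,2,1]
Step 8: ref 1 → HIT, frames=[3,2,1]
Step 9: ref 3 → HIT, frames=[3,2,1]
Step 10: ref 3 → HIT, frames=[3,2,1]
Step 11: ref 4 → FAULT (evict 1), frames=[3,2,4]
Step 12: ref 4 → HIT, frames=[3,2,4]
Step 13: ref 4 → HIT, frames=[3,2,4]
Total faults: 5

Answer: 5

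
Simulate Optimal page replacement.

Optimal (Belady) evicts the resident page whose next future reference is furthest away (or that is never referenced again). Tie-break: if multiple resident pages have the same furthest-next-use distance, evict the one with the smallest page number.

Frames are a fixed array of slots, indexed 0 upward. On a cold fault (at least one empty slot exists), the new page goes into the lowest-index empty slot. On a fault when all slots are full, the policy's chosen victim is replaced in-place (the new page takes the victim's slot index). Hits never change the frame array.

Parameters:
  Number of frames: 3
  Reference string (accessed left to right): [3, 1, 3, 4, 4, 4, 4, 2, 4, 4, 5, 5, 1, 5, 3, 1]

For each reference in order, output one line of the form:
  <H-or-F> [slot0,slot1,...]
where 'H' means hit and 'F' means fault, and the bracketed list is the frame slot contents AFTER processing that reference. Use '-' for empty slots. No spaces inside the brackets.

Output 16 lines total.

F [3,-,-]
F [3,1,-]
H [3,1,-]
F [3,1,4]
H [3,1,4]
H [3,1,4]
H [3,1,4]
F [2,1,4]
H [2,1,4]
H [2,1,4]
F [5,1,4]
H [5,1,4]
H [5,1,4]
H [5,1,4]
F [5,1,3]
H [5,1,3]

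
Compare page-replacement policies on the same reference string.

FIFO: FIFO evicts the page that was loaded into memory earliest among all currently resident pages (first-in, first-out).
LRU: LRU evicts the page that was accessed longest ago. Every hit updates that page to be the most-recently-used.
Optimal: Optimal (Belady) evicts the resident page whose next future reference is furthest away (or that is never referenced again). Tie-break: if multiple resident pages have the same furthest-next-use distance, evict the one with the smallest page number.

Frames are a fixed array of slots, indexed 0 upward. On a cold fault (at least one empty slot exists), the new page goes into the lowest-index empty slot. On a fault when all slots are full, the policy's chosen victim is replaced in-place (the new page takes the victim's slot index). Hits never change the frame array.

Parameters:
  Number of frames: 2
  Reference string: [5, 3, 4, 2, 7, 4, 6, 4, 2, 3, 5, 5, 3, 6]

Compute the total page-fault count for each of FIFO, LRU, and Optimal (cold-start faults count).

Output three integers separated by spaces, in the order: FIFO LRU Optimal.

Answer: 11 11 10

Derivation:
--- FIFO ---
  step 0: ref 5 -> FAULT, frames=[5,-] (faults so far: 1)
  step 1: ref 3 -> FAULT, frames=[5,3] (faults so far: 2)
  step 2: ref 4 -> FAULT, evict 5, frames=[4,3] (faults so far: 3)
  step 3: ref 2 -> FAULT, evict 3, frames=[4,2] (faults so far: 4)
  step 4: ref 7 -> FAULT, evict 4, frames=[7,2] (faults so far: 5)
  step 5: ref 4 -> FAULT, evict 2, frames=[7,4] (faults so far: 6)
  step 6: ref 6 -> FAULT, evict 7, frames=[6,4] (faults so far: 7)
  step 7: ref 4 -> HIT, frames=[6,4] (faults so far: 7)
  step 8: ref 2 -> FAULT, evict 4, frames=[6,2] (faults so far: 8)
  step 9: ref 3 -> FAULT, evict 6, frames=[3,2] (faults so far: 9)
  step 10: ref 5 -> FAULT, evict 2, frames=[3,5] (faults so far: 10)
  step 11: ref 5 -> HIT, frames=[3,5] (faults so far: 10)
  step 12: ref 3 -> HIT, frames=[3,5] (faults so far: 10)
  step 13: ref 6 -> FAULT, evict 3, frames=[6,5] (faults so far: 11)
  FIFO total faults: 11
--- LRU ---
  step 0: ref 5 -> FAULT, frames=[5,-] (faults so far: 1)
  step 1: ref 3 -> FAULT, frames=[5,3] (faults so far: 2)
  step 2: ref 4 -> FAULT, evict 5, frames=[4,3] (faults so far: 3)
  step 3: ref 2 -> FAULT, evict 3, frames=[4,2] (faults so far: 4)
  step 4: ref 7 -> FAULT, evict 4, frames=[7,2] (faults so far: 5)
  step 5: ref 4 -> FAULT, evict 2, frames=[7,4] (faults so far: 6)
  step 6: ref 6 -> FAULT, evict 7, frames=[6,4] (faults so far: 7)
  step 7: ref 4 -> HIT, frames=[6,4] (faults so far: 7)
  step 8: ref 2 -> FAULT, evict 6, frames=[2,4] (faults so far: 8)
  step 9: ref 3 -> FAULT, evict 4, frames=[2,3] (faults so far: 9)
  step 10: ref 5 -> FAULT, evict 2, frames=[5,3] (faults so far: 10)
  step 11: ref 5 -> HIT, frames=[5,3] (faults so far: 10)
  step 12: ref 3 -> HIT, frames=[5,3] (faults so far: 10)
  step 13: ref 6 -> FAULT, evict 5, frames=[6,3] (faults so far: 11)
  LRU total faults: 11
--- Optimal ---
  step 0: ref 5 -> FAULT, frames=[5,-] (faults so far: 1)
  step 1: ref 3 -> FAULT, frames=[5,3] (faults so far: 2)
  step 2: ref 4 -> FAULT, evict 5, frames=[4,3] (faults so far: 3)
  step 3: ref 2 -> FAULT, evict 3, frames=[4,2] (faults so far: 4)
  step 4: ref 7 -> FAULT, evict 2, frames=[4,7] (faults so far: 5)
  step 5: ref 4 -> HIT, frames=[4,7] (faults so far: 5)
  step 6: ref 6 -> FAULT, evict 7, frames=[4,6] (faults so far: 6)
  step 7: ref 4 -> HIT, frames=[4,6] (faults so far: 6)
  step 8: ref 2 -> FAULT, evict 4, frames=[2,6] (faults so far: 7)
  step 9: ref 3 -> FAULT, evict 2, frames=[3,6] (faults so far: 8)
  step 10: ref 5 -> FAULT, evict 6, frames=[3,5] (faults so far: 9)
  step 11: ref 5 -> HIT, frames=[3,5] (faults so far: 9)
  step 12: ref 3 -> HIT, frames=[3,5] (faults so far: 9)
  step 13: ref 6 -> FAULT, evict 3, frames=[6,5] (faults so far: 10)
  Optimal total faults: 10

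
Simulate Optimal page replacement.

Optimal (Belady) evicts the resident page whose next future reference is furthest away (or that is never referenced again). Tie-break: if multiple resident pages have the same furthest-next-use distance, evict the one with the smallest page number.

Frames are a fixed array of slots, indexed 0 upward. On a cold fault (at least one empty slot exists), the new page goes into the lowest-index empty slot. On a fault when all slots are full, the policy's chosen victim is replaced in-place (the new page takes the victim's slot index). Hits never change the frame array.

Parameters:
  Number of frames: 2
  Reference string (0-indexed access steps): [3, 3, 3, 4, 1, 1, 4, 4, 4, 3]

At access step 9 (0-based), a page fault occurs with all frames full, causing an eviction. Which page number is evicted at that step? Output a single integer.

Step 0: ref 3 -> FAULT, frames=[3,-]
Step 1: ref 3 -> HIT, frames=[3,-]
Step 2: ref 3 -> HIT, frames=[3,-]
Step 3: ref 4 -> FAULT, frames=[3,4]
Step 4: ref 1 -> FAULT, evict 3, frames=[1,4]
Step 5: ref 1 -> HIT, frames=[1,4]
Step 6: ref 4 -> HIT, frames=[1,4]
Step 7: ref 4 -> HIT, frames=[1,4]
Step 8: ref 4 -> HIT, frames=[1,4]
Step 9: ref 3 -> FAULT, evict 1, frames=[3,4]
At step 9: evicted page 1

Answer: 1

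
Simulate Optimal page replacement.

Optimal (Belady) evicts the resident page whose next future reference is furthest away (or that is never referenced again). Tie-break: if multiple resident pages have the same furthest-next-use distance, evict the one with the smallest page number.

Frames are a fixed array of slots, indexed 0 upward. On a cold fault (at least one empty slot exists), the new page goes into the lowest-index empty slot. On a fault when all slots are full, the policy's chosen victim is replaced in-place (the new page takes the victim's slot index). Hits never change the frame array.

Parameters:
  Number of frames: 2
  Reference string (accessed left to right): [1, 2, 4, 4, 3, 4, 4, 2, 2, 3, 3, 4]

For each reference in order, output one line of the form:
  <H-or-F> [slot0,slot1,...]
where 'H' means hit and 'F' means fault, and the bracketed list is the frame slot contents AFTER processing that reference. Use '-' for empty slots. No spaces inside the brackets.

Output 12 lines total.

F [1,-]
F [1,2]
F [4,2]
H [4,2]
F [4,3]
H [4,3]
H [4,3]
F [2,3]
H [2,3]
H [2,3]
H [2,3]
F [4,3]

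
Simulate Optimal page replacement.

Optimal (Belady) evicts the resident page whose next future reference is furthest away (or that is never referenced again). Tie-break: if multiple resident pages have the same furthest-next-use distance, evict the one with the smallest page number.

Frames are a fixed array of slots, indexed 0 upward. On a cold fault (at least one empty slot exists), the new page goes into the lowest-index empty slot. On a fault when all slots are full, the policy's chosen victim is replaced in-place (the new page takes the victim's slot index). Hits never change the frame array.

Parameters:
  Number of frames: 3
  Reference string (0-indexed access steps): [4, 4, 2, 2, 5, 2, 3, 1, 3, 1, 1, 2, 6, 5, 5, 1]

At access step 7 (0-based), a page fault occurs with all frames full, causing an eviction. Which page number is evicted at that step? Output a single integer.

Step 0: ref 4 -> FAULT, frames=[4,-,-]
Step 1: ref 4 -> HIT, frames=[4,-,-]
Step 2: ref 2 -> FAULT, frames=[4,2,-]
Step 3: ref 2 -> HIT, frames=[4,2,-]
Step 4: ref 5 -> FAULT, frames=[4,2,5]
Step 5: ref 2 -> HIT, frames=[4,2,5]
Step 6: ref 3 -> FAULT, evict 4, frames=[3,2,5]
Step 7: ref 1 -> FAULT, evict 5, frames=[3,2,1]
At step 7: evicted page 5

Answer: 5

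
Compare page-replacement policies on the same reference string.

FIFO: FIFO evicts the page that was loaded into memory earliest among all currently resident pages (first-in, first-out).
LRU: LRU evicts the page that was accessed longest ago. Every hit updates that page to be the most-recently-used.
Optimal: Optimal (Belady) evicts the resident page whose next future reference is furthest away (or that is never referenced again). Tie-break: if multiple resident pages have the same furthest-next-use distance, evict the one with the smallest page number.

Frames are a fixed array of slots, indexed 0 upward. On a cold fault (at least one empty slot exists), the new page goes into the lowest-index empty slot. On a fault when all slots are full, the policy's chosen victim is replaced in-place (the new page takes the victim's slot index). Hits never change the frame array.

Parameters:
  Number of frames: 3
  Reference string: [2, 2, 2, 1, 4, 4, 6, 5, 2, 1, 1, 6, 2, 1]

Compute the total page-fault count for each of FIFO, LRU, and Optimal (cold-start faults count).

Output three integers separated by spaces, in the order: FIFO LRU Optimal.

--- FIFO ---
  step 0: ref 2 -> FAULT, frames=[2,-,-] (faults so far: 1)
  step 1: ref 2 -> HIT, frames=[2,-,-] (faults so far: 1)
  step 2: ref 2 -> HIT, frames=[2,-,-] (faults so far: 1)
  step 3: ref 1 -> FAULT, frames=[2,1,-] (faults so far: 2)
  step 4: ref 4 -> FAULT, frames=[2,1,4] (faults so far: 3)
  step 5: ref 4 -> HIT, frames=[2,1,4] (faults so far: 3)
  step 6: ref 6 -> FAULT, evict 2, frames=[6,1,4] (faults so far: 4)
  step 7: ref 5 -> FAULT, evict 1, frames=[6,5,4] (faults so far: 5)
  step 8: ref 2 -> FAULT, evict 4, frames=[6,5,2] (faults so far: 6)
  step 9: ref 1 -> FAULT, evict 6, frames=[1,5,2] (faults so far: 7)
  step 10: ref 1 -> HIT, frames=[1,5,2] (faults so far: 7)
  step 11: ref 6 -> FAULT, evict 5, frames=[1,6,2] (faults so far: 8)
  step 12: ref 2 -> HIT, frames=[1,6,2] (faults so far: 8)
  step 13: ref 1 -> HIT, frames=[1,6,2] (faults so far: 8)
  FIFO total faults: 8
--- LRU ---
  step 0: ref 2 -> FAULT, frames=[2,-,-] (faults so far: 1)
  step 1: ref 2 -> HIT, frames=[2,-,-] (faults so far: 1)
  step 2: ref 2 -> HIT, frames=[2,-,-] (faults so far: 1)
  step 3: ref 1 -> FAULT, frames=[2,1,-] (faults so far: 2)
  step 4: ref 4 -> FAULT, frames=[2,1,4] (faults so far: 3)
  step 5: ref 4 -> HIT, frames=[2,1,4] (faults so far: 3)
  step 6: ref 6 -> FAULT, evict 2, frames=[6,1,4] (faults so far: 4)
  step 7: ref 5 -> FAULT, evict 1, frames=[6,5,4] (faults so far: 5)
  step 8: ref 2 -> FAULT, evict 4, frames=[6,5,2] (faults so far: 6)
  step 9: ref 1 -> FAULT, evict 6, frames=[1,5,2] (faults so far: 7)
  step 10: ref 1 -> HIT, frames=[1,5,2] (faults so far: 7)
  step 11: ref 6 -> FAULT, evict 5, frames=[1,6,2] (faults so far: 8)
  step 12: ref 2 -> HIT, frames=[1,6,2] (faults so far: 8)
  step 13: ref 1 -> HIT, frames=[1,6,2] (faults so far: 8)
  LRU total faults: 8
--- Optimal ---
  step 0: ref 2 -> FAULT, frames=[2,-,-] (faults so far: 1)
  step 1: ref 2 -> HIT, frames=[2,-,-] (faults so far: 1)
  step 2: ref 2 -> HIT, frames=[2,-,-] (faults so far: 1)
  step 3: ref 1 -> FAULT, frames=[2,1,-] (faults so far: 2)
  step 4: ref 4 -> FAULT, frames=[2,1,4] (faults so far: 3)
  step 5: ref 4 -> HIT, frames=[2,1,4] (faults so far: 3)
  step 6: ref 6 -> FAULT, evict 4, frames=[2,1,6] (faults so far: 4)
  step 7: ref 5 -> FAULT, evict 6, frames=[2,1,5] (faults so far: 5)
  step 8: ref 2 -> HIT, frames=[2,1,5] (faults so far: 5)
  step 9: ref 1 -> HIT, frames=[2,1,5] (faults so far: 5)
  step 10: ref 1 -> HIT, frames=[2,1,5] (faults so far: 5)
  step 11: ref 6 -> FAULT, evict 5, frames=[2,1,6] (faults so far: 6)
  step 12: ref 2 -> HIT, frames=[2,1,6] (faults so far: 6)
  step 13: ref 1 -> HIT, frames=[2,1,6] (faults so far: 6)
  Optimal total faults: 6

Answer: 8 8 6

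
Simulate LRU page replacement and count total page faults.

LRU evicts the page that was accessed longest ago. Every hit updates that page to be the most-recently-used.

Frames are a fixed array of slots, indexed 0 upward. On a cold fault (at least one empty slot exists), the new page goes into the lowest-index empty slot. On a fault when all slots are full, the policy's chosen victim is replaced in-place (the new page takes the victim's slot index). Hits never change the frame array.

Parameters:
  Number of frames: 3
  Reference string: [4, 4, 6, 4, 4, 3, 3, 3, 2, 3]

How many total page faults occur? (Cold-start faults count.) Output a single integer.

Step 0: ref 4 → FAULT, frames=[4,-,-]
Step 1: ref 4 → HIT, frames=[4,-,-]
Step 2: ref 6 → FAULT, frames=[4,6,-]
Step 3: ref 4 → HIT, frames=[4,6,-]
Step 4: ref 4 → HIT, frames=[4,6,-]
Step 5: ref 3 → FAULT, frames=[4,6,3]
Step 6: ref 3 → HIT, frames=[4,6,3]
Step 7: ref 3 → HIT, frames=[4,6,3]
Step 8: ref 2 → FAULT (evict 6), frames=[4,2,3]
Step 9: ref 3 → HIT, frames=[4,2,3]
Total faults: 4

Answer: 4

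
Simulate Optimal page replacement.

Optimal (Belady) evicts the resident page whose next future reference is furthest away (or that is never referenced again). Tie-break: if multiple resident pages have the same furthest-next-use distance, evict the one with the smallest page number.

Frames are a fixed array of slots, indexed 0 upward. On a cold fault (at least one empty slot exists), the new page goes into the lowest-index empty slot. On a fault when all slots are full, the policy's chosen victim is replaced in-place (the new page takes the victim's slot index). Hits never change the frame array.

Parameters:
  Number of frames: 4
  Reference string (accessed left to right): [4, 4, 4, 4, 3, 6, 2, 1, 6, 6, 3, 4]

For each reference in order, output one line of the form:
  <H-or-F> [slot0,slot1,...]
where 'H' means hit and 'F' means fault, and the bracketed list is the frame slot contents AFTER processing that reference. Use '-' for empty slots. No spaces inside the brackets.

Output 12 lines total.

F [4,-,-,-]
H [4,-,-,-]
H [4,-,-,-]
H [4,-,-,-]
F [4,3,-,-]
F [4,3,6,-]
F [4,3,6,2]
F [4,3,6,1]
H [4,3,6,1]
H [4,3,6,1]
H [4,3,6,1]
H [4,3,6,1]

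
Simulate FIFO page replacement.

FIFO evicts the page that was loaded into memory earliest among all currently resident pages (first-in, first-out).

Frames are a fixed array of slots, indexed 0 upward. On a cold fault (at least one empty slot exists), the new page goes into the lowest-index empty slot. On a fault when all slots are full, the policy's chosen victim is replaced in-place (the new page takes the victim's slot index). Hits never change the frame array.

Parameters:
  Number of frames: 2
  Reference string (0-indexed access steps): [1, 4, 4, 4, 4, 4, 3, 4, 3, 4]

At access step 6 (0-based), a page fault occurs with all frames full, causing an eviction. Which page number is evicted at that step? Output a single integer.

Step 0: ref 1 -> FAULT, frames=[1,-]
Step 1: ref 4 -> FAULT, frames=[1,4]
Step 2: ref 4 -> HIT, frames=[1,4]
Step 3: ref 4 -> HIT, frames=[1,4]
Step 4: ref 4 -> HIT, frames=[1,4]
Step 5: ref 4 -> HIT, frames=[1,4]
Step 6: ref 3 -> FAULT, evict 1, frames=[3,4]
At step 6: evicted page 1

Answer: 1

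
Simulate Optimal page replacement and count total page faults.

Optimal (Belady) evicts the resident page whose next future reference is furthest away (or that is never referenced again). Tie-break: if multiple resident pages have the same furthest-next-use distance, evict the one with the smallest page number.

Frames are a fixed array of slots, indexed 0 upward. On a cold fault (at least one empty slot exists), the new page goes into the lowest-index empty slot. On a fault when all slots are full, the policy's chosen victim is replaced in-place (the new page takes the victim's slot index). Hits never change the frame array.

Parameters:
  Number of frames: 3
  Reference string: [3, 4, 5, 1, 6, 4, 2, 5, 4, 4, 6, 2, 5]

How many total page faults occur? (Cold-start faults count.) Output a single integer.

Step 0: ref 3 → FAULT, frames=[3,-,-]
Step 1: ref 4 → FAULT, frames=[3,4,-]
Step 2: ref 5 → FAULT, frames=[3,4,5]
Step 3: ref 1 → FAULT (evict 3), frames=[1,4,5]
Step 4: ref 6 → FAULT (evict 1), frames=[6,4,5]
Step 5: ref 4 → HIT, frames=[6,4,5]
Step 6: ref 2 → FAULT (evict 6), frames=[2,4,5]
Step 7: ref 5 → HIT, frames=[2,4,5]
Step 8: ref 4 → HIT, frames=[2,4,5]
Step 9: ref 4 → HIT, frames=[2,4,5]
Step 10: ref 6 → FAULT (evict 4), frames=[2,6,5]
Step 11: ref 2 → HIT, frames=[2,6,5]
Step 12: ref 5 → HIT, frames=[2,6,5]
Total faults: 7

Answer: 7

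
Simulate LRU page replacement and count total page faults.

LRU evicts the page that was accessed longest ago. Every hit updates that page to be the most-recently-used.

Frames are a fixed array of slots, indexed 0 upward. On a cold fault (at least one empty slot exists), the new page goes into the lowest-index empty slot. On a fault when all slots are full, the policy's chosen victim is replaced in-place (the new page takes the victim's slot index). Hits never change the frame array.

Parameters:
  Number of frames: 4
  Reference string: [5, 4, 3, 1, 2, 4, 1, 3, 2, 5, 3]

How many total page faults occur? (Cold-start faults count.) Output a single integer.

Step 0: ref 5 → FAULT, frames=[5,-,-,-]
Step 1: ref 4 → FAULT, frames=[5,4,-,-]
Step 2: ref 3 → FAULT, frames=[5,4,3,-]
Step 3: ref 1 → FAULT, frames=[5,4,3,1]
Step 4: ref 2 → FAULT (evict 5), frames=[2,4,3,1]
Step 5: ref 4 → HIT, frames=[2,4,3,1]
Step 6: ref 1 → HIT, frames=[2,4,3,1]
Step 7: ref 3 → HIT, frames=[2,4,3,1]
Step 8: ref 2 → HIT, frames=[2,4,3,1]
Step 9: ref 5 → FAULT (evict 4), frames=[2,5,3,1]
Step 10: ref 3 → HIT, frames=[2,5,3,1]
Total faults: 6

Answer: 6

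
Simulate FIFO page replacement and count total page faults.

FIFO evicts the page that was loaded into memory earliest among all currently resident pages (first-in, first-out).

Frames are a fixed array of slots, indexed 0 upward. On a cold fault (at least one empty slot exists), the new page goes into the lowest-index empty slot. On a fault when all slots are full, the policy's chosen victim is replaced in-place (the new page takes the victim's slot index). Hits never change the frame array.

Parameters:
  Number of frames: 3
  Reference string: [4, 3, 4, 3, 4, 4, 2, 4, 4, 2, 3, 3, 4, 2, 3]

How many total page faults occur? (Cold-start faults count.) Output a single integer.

Step 0: ref 4 → FAULT, frames=[4,-,-]
Step 1: ref 3 → FAULT, frames=[4,3,-]
Step 2: ref 4 → HIT, frames=[4,3,-]
Step 3: ref 3 → HIT, frames=[4,3,-]
Step 4: ref 4 → HIT, frames=[4,3,-]
Step 5: ref 4 → HIT, frames=[4,3,-]
Step 6: ref 2 → FAULT, frames=[4,3,2]
Step 7: ref 4 → HIT, frames=[4,3,2]
Step 8: ref 4 → HIT, frames=[4,3,2]
Step 9: ref 2 → HIT, frames=[4,3,2]
Step 10: ref 3 → HIT, frames=[4,3,2]
Step 11: ref 3 → HIT, frames=[4,3,2]
Step 12: ref 4 → HIT, frames=[4,3,2]
Step 13: ref 2 → HIT, frames=[4,3,2]
Step 14: ref 3 → HIT, frames=[4,3,2]
Total faults: 3

Answer: 3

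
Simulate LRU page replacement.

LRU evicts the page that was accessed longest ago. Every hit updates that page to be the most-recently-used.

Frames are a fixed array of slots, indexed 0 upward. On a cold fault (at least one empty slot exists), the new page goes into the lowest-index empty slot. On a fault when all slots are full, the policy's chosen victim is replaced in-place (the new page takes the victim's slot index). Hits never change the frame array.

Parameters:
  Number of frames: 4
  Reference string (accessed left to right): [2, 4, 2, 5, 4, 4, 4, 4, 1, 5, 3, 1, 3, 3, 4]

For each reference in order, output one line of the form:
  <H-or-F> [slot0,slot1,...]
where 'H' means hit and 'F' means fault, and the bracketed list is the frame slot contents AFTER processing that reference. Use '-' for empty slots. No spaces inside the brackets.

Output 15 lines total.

F [2,-,-,-]
F [2,4,-,-]
H [2,4,-,-]
F [2,4,5,-]
H [2,4,5,-]
H [2,4,5,-]
H [2,4,5,-]
H [2,4,5,-]
F [2,4,5,1]
H [2,4,5,1]
F [3,4,5,1]
H [3,4,5,1]
H [3,4,5,1]
H [3,4,5,1]
H [3,4,5,1]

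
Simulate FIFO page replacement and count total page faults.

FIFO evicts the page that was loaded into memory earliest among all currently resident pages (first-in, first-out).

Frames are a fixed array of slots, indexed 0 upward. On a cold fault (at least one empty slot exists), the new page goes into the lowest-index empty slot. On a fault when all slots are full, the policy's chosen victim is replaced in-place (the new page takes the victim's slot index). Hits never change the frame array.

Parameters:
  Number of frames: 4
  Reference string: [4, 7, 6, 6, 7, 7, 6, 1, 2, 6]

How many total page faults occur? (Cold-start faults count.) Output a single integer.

Answer: 5

Derivation:
Step 0: ref 4 → FAULT, frames=[4,-,-,-]
Step 1: ref 7 → FAULT, frames=[4,7,-,-]
Step 2: ref 6 → FAULT, frames=[4,7,6,-]
Step 3: ref 6 → HIT, frames=[4,7,6,-]
Step 4: ref 7 → HIT, frames=[4,7,6,-]
Step 5: ref 7 → HIT, frames=[4,7,6,-]
Step 6: ref 6 → HIT, frames=[4,7,6,-]
Step 7: ref 1 → FAULT, frames=[4,7,6,1]
Step 8: ref 2 → FAULT (evict 4), frames=[2,7,6,1]
Step 9: ref 6 → HIT, frames=[2,7,6,1]
Total faults: 5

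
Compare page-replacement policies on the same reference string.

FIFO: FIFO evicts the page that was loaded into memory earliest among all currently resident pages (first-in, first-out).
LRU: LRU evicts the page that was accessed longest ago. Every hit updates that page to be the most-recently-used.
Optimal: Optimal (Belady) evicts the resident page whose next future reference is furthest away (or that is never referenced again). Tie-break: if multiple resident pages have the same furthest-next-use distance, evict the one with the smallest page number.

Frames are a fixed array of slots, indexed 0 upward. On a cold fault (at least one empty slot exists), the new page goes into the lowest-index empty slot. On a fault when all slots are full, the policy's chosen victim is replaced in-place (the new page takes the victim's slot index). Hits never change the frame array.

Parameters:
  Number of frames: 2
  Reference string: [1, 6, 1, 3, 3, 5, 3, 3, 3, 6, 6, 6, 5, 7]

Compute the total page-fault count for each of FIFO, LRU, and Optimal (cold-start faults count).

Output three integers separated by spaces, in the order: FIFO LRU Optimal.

Answer: 6 7 6

Derivation:
--- FIFO ---
  step 0: ref 1 -> FAULT, frames=[1,-] (faults so far: 1)
  step 1: ref 6 -> FAULT, frames=[1,6] (faults so far: 2)
  step 2: ref 1 -> HIT, frames=[1,6] (faults so far: 2)
  step 3: ref 3 -> FAULT, evict 1, frames=[3,6] (faults so far: 3)
  step 4: ref 3 -> HIT, frames=[3,6] (faults so far: 3)
  step 5: ref 5 -> FAULT, evict 6, frames=[3,5] (faults so far: 4)
  step 6: ref 3 -> HIT, frames=[3,5] (faults so far: 4)
  step 7: ref 3 -> HIT, frames=[3,5] (faults so far: 4)
  step 8: ref 3 -> HIT, frames=[3,5] (faults so far: 4)
  step 9: ref 6 -> FAULT, evict 3, frames=[6,5] (faults so far: 5)
  step 10: ref 6 -> HIT, frames=[6,5] (faults so far: 5)
  step 11: ref 6 -> HIT, frames=[6,5] (faults so far: 5)
  step 12: ref 5 -> HIT, frames=[6,5] (faults so far: 5)
  step 13: ref 7 -> FAULT, evict 5, frames=[6,7] (faults so far: 6)
  FIFO total faults: 6
--- LRU ---
  step 0: ref 1 -> FAULT, frames=[1,-] (faults so far: 1)
  step 1: ref 6 -> FAULT, frames=[1,6] (faults so far: 2)
  step 2: ref 1 -> HIT, frames=[1,6] (faults so far: 2)
  step 3: ref 3 -> FAULT, evict 6, frames=[1,3] (faults so far: 3)
  step 4: ref 3 -> HIT, frames=[1,3] (faults so far: 3)
  step 5: ref 5 -> FAULT, evict 1, frames=[5,3] (faults so far: 4)
  step 6: ref 3 -> HIT, frames=[5,3] (faults so far: 4)
  step 7: ref 3 -> HIT, frames=[5,3] (faults so far: 4)
  step 8: ref 3 -> HIT, frames=[5,3] (faults so far: 4)
  step 9: ref 6 -> FAULT, evict 5, frames=[6,3] (faults so far: 5)
  step 10: ref 6 -> HIT, frames=[6,3] (faults so far: 5)
  step 11: ref 6 -> HIT, frames=[6,3] (faults so far: 5)
  step 12: ref 5 -> FAULT, evict 3, frames=[6,5] (faults so far: 6)
  step 13: ref 7 -> FAULT, evict 6, frames=[7,5] (faults so far: 7)
  LRU total faults: 7
--- Optimal ---
  step 0: ref 1 -> FAULT, frames=[1,-] (faults so far: 1)
  step 1: ref 6 -> FAULT, frames=[1,6] (faults so far: 2)
  step 2: ref 1 -> HIT, frames=[1,6] (faults so far: 2)
  step 3: ref 3 -> FAULT, evict 1, frames=[3,6] (faults so far: 3)
  step 4: ref 3 -> HIT, frames=[3,6] (faults so far: 3)
  step 5: ref 5 -> FAULT, evict 6, frames=[3,5] (faults so far: 4)
  step 6: ref 3 -> HIT, frames=[3,5] (faults so far: 4)
  step 7: ref 3 -> HIT, frames=[3,5] (faults so far: 4)
  step 8: ref 3 -> HIT, frames=[3,5] (faults so far: 4)
  step 9: ref 6 -> FAULT, evict 3, frames=[6,5] (faults so far: 5)
  step 10: ref 6 -> HIT, frames=[6,5] (faults so far: 5)
  step 11: ref 6 -> HIT, frames=[6,5] (faults so far: 5)
  step 12: ref 5 -> HIT, frames=[6,5] (faults so far: 5)
  step 13: ref 7 -> FAULT, evict 5, frames=[6,7] (faults so far: 6)
  Optimal total faults: 6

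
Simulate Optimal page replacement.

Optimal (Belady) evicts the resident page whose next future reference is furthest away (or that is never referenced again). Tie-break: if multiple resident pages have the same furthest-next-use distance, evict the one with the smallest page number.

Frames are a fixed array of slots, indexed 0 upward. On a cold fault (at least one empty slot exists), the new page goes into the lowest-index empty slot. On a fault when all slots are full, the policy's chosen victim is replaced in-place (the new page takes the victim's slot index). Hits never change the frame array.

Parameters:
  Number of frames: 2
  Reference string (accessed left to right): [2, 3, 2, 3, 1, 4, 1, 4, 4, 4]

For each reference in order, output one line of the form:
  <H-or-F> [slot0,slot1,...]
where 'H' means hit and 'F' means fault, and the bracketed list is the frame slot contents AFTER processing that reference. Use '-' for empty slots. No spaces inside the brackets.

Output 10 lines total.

F [2,-]
F [2,3]
H [2,3]
H [2,3]
F [1,3]
F [1,4]
H [1,4]
H [1,4]
H [1,4]
H [1,4]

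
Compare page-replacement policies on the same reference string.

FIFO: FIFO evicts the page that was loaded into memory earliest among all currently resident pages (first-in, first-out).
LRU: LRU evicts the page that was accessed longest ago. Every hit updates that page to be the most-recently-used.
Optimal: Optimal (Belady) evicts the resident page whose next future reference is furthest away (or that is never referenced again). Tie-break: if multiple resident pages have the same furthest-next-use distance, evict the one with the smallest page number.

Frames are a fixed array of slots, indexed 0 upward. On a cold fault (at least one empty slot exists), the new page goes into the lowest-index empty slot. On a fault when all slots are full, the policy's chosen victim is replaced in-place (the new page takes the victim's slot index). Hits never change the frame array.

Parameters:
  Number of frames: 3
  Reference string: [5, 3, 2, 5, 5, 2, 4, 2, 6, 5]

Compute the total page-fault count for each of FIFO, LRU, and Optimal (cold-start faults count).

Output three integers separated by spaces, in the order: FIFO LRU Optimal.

--- FIFO ---
  step 0: ref 5 -> FAULT, frames=[5,-,-] (faults so far: 1)
  step 1: ref 3 -> FAULT, frames=[5,3,-] (faults so far: 2)
  step 2: ref 2 -> FAULT, frames=[5,3,2] (faults so far: 3)
  step 3: ref 5 -> HIT, frames=[5,3,2] (faults so far: 3)
  step 4: ref 5 -> HIT, frames=[5,3,2] (faults so far: 3)
  step 5: ref 2 -> HIT, frames=[5,3,2] (faults so far: 3)
  step 6: ref 4 -> FAULT, evict 5, frames=[4,3,2] (faults so far: 4)
  step 7: ref 2 -> HIT, frames=[4,3,2] (faults so far: 4)
  step 8: ref 6 -> FAULT, evict 3, frames=[4,6,2] (faults so far: 5)
  step 9: ref 5 -> FAULT, evict 2, frames=[4,6,5] (faults so far: 6)
  FIFO total faults: 6
--- LRU ---
  step 0: ref 5 -> FAULT, frames=[5,-,-] (faults so far: 1)
  step 1: ref 3 -> FAULT, frames=[5,3,-] (faults so far: 2)
  step 2: ref 2 -> FAULT, frames=[5,3,2] (faults so far: 3)
  step 3: ref 5 -> HIT, frames=[5,3,2] (faults so far: 3)
  step 4: ref 5 -> HIT, frames=[5,3,2] (faults so far: 3)
  step 5: ref 2 -> HIT, frames=[5,3,2] (faults so far: 3)
  step 6: ref 4 -> FAULT, evict 3, frames=[5,4,2] (faults so far: 4)
  step 7: ref 2 -> HIT, frames=[5,4,2] (faults so far: 4)
  step 8: ref 6 -> FAULT, evict 5, frames=[6,4,2] (faults so far: 5)
  step 9: ref 5 -> FAULT, evict 4, frames=[6,5,2] (faults so far: 6)
  LRU total faults: 6
--- Optimal ---
  step 0: ref 5 -> FAULT, frames=[5,-,-] (faults so far: 1)
  step 1: ref 3 -> FAULT, frames=[5,3,-] (faults so far: 2)
  step 2: ref 2 -> FAULT, frames=[5,3,2] (faults so far: 3)
  step 3: ref 5 -> HIT, frames=[5,3,2] (faults so far: 3)
  step 4: ref 5 -> HIT, frames=[5,3,2] (faults so far: 3)
  step 5: ref 2 -> HIT, frames=[5,3,2] (faults so far: 3)
  step 6: ref 4 -> FAULT, evict 3, frames=[5,4,2] (faults so far: 4)
  step 7: ref 2 -> HIT, frames=[5,4,2] (faults so far: 4)
  step 8: ref 6 -> FAULT, evict 2, frames=[5,4,6] (faults so far: 5)
  step 9: ref 5 -> HIT, frames=[5,4,6] (faults so far: 5)
  Optimal total faults: 5

Answer: 6 6 5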